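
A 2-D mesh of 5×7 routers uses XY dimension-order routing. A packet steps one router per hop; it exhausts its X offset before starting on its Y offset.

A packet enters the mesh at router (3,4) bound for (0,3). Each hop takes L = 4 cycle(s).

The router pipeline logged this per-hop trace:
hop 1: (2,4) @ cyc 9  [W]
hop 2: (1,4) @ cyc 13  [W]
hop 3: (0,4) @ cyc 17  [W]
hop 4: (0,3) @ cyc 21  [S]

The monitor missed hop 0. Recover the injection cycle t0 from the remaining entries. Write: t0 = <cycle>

t0 = 5

At hop 1 the cycle is 9; in general cyc_k = t0 + kL.
Therefore t0 = 9 − L = 5.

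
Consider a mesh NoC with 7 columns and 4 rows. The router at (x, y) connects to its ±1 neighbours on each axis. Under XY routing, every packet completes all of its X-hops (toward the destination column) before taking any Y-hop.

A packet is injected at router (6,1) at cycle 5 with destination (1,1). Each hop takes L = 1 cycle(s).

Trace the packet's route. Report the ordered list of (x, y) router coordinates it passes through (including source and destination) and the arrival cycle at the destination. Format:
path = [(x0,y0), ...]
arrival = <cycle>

path = [(6,1), (5,1), (4,1), (3,1), (2,1), (1,1)]
arrival = 10

[0] x=6 y=1 t=5
[1] x=5 y=1 t=6 →W
[2] x=4 y=1 t=7 →W
[3] x=3 y=1 t=8 →W
[4] x=2 y=1 t=9 →W
[5] x=1 y=1 t=10 →W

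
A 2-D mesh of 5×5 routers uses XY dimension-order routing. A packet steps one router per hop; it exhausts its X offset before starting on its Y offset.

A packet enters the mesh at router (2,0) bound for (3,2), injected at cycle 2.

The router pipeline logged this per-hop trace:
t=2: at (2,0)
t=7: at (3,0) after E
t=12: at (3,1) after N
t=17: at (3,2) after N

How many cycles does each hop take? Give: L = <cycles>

L = 5

Between hops 0 and 1 the cycle counter advances 7 − 2 = 5.
One hop costs L cycles, so L = 5.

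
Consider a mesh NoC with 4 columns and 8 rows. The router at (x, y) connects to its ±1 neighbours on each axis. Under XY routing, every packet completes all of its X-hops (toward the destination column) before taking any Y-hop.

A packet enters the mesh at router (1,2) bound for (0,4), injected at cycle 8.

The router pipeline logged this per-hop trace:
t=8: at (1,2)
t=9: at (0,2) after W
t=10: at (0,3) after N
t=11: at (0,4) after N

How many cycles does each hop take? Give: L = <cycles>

L = 1

cyc[1] − cyc[0] = 9 − 8 = 1.
Each hop adds L, hence L = 1.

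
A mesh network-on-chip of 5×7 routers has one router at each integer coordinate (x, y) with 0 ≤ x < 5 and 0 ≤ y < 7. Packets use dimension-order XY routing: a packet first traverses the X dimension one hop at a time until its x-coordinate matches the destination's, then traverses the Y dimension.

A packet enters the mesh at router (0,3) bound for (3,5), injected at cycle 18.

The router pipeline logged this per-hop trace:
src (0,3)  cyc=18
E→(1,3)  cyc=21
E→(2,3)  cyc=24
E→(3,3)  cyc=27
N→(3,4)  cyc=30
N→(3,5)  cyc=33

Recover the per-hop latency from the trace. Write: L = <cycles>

cyc[1] − cyc[0] = 21 − 18 = 3.
Each hop adds L, hence L = 3.

L = 3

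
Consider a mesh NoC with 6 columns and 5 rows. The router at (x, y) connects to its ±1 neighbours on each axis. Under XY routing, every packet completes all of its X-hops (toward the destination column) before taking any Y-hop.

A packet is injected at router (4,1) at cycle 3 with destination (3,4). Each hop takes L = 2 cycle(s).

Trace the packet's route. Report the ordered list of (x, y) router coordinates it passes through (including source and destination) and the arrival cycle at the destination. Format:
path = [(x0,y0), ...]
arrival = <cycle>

src (4,1)  cyc=3
W→(3,1)  cyc=5
N→(3,2)  cyc=7
N→(3,3)  cyc=9
N→(3,4)  cyc=11

path = [(4,1), (3,1), (3,2), (3,3), (3,4)]
arrival = 11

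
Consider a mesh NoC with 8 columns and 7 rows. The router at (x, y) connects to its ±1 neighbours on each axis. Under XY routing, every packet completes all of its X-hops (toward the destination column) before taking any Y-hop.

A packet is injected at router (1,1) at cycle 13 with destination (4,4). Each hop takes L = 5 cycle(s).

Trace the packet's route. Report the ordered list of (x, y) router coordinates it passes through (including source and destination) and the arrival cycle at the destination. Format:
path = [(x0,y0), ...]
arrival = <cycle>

path = [(1,1), (2,1), (3,1), (4,1), (4,2), (4,3), (4,4)]
arrival = 43

hop 0: (1,1) @ cyc 13
hop 1: (2,1) @ cyc 18  [E]
hop 2: (3,1) @ cyc 23  [E]
hop 3: (4,1) @ cyc 28  [E]
hop 4: (4,2) @ cyc 33  [N]
hop 5: (4,3) @ cyc 38  [N]
hop 6: (4,4) @ cyc 43  [N]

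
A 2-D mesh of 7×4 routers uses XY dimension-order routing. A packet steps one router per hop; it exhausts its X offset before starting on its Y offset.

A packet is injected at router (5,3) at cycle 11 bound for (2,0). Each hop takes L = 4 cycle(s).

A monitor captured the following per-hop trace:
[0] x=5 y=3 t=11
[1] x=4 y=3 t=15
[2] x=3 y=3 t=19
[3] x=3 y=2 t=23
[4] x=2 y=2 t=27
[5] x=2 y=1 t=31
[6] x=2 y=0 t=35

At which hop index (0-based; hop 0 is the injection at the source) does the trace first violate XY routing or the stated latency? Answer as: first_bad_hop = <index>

check 1→ d=(-1,0) cyc+4: ok
check 2→ d=(-1,0) cyc+4: ok
check 3→ d=(0,-1) cyc+4: BAD: Y-move but x=3≠2

first_bad_hop = 3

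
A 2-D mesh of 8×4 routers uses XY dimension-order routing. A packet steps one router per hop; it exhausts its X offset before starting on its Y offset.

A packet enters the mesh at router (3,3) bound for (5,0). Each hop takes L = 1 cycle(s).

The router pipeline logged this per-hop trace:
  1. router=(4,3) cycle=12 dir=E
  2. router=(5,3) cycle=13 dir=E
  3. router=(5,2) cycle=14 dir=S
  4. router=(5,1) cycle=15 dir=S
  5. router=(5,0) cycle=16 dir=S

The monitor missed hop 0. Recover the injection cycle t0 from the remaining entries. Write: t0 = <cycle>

At hop 1 the cycle is 12; in general cyc_k = t0 + kL.
Therefore t0 = 12 − L = 11.

t0 = 11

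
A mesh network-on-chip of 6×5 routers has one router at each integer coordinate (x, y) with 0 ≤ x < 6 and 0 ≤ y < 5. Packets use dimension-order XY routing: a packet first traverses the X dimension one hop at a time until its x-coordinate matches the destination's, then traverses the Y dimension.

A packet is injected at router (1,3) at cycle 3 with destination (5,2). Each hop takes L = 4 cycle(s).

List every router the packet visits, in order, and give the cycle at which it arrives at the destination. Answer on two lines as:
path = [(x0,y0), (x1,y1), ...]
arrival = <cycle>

path = [(1,3), (2,3), (3,3), (4,3), (5,3), (5,2)]
arrival = 23

hop 0: (1,3) @ cyc 3
hop 1: (2,3) @ cyc 7  [E]
hop 2: (3,3) @ cyc 11  [E]
hop 3: (4,3) @ cyc 15  [E]
hop 4: (5,3) @ cyc 19  [E]
hop 5: (5,2) @ cyc 23  [S]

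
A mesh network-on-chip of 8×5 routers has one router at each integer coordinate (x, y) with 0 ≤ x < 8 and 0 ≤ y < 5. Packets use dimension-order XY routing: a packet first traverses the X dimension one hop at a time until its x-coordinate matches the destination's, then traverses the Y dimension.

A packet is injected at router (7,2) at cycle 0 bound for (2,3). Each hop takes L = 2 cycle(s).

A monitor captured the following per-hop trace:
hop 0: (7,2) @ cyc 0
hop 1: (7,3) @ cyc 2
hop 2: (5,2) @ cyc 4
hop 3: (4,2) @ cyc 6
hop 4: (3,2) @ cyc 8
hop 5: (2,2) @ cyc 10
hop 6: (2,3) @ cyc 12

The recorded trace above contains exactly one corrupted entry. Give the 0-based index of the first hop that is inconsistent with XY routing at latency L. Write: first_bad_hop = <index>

check 1→ d=(0,1) cyc+2: BAD: Y-move but x=7≠2

first_bad_hop = 1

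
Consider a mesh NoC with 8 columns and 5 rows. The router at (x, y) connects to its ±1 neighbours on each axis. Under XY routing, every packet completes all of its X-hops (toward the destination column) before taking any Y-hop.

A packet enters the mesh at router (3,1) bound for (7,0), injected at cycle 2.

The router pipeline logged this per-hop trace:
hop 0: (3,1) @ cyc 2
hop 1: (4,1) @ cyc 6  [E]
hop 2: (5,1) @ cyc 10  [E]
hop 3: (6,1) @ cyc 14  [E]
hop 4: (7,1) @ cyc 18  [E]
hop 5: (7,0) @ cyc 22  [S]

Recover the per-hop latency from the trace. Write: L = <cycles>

Between hops 0 and 1 the cycle counter advances 6 − 2 = 4.
That increment is L by definition: L = 4.

L = 4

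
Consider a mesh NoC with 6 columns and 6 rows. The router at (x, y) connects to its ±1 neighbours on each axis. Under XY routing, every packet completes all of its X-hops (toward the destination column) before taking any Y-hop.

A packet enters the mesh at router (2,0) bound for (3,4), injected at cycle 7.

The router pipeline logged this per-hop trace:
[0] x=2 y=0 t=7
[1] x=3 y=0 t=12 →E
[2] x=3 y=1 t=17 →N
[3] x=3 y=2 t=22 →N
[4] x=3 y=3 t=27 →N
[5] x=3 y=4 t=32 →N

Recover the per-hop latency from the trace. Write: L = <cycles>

cyc[1] − cyc[0] = 12 − 7 = 5.
Each hop adds L, hence L = 5.

L = 5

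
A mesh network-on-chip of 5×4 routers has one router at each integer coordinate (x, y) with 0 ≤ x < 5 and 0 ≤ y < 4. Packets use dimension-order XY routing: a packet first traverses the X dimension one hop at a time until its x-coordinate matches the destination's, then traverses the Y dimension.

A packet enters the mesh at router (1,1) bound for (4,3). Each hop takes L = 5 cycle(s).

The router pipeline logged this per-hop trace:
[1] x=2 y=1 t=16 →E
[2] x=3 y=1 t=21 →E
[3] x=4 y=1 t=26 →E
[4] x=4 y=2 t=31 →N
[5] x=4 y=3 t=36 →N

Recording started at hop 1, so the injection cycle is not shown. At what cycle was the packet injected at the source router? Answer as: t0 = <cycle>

t0 = 11

cyc[1] = 16 and cyc[k] = t0 + k·L for every k.
t0 = cyc[1] − L = 16 − 5 = 11.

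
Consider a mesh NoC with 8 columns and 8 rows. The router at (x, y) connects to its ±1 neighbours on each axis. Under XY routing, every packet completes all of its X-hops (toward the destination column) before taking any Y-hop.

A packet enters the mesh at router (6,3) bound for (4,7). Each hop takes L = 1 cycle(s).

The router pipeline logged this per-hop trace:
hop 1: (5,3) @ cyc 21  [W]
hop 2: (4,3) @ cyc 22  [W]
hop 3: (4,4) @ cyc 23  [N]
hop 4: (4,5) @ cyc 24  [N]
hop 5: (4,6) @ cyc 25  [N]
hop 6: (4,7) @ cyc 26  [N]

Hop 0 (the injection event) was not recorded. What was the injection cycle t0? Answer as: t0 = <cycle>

The first recorded entry is hop 1 at cycle 21.
So t0 = 21 − 1·1 = 20.

t0 = 20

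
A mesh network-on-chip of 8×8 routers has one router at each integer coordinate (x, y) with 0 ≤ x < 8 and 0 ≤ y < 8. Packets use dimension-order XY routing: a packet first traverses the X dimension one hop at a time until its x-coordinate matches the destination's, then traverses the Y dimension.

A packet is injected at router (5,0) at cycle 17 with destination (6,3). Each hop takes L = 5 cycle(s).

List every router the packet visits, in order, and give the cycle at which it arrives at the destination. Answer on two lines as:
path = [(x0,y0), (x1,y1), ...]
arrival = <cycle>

t=17: at (5,0)
t=22: at (6,0) after E
t=27: at (6,1) after N
t=32: at (6,2) after N
t=37: at (6,3) after N

path = [(5,0), (6,0), (6,1), (6,2), (6,3)]
arrival = 37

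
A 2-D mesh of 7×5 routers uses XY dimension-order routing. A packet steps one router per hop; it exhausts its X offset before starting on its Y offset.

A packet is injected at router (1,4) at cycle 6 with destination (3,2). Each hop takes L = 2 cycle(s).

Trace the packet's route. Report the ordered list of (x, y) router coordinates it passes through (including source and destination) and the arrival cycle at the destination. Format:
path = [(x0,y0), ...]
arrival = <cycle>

#0 — 1,4 | c6
#1 — 2,4 | c8 | E
#2 — 3,4 | c10 | E
#3 — 3,3 | c12 | S
#4 — 3,2 | c14 | S

path = [(1,4), (2,4), (3,4), (3,3), (3,2)]
arrival = 14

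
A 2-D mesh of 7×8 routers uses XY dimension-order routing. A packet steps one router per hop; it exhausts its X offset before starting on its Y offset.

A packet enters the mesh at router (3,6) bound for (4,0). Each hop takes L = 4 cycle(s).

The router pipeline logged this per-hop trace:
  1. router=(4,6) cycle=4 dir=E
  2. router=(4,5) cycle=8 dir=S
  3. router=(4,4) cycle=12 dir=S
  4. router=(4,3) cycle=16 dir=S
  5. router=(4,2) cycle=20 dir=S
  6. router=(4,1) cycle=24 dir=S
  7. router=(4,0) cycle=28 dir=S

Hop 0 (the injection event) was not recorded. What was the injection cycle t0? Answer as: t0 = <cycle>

Hop 1 reached at cycle 4; hop k is at t0 + k·L.
So t0 = 4 − 1·4 = 0.

t0 = 0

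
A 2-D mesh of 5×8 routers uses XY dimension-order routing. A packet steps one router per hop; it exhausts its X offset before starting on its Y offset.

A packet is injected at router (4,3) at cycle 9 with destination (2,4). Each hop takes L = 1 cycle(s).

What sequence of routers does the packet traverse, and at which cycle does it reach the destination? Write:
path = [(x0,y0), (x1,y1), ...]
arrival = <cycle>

path = [(4,3), (3,3), (2,3), (2,4)]
arrival = 12

src (4,3)  cyc=9
W→(3,3)  cyc=10
W→(2,3)  cyc=11
N→(2,4)  cyc=12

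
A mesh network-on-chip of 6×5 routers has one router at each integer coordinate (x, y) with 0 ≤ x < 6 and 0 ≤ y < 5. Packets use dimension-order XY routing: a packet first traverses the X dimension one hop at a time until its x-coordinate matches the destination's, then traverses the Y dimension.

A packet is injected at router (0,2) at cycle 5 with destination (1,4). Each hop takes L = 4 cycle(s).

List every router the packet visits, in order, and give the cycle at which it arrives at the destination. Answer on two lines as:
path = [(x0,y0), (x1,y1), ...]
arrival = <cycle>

hop 0: (0,2) @ cyc 5
hop 1: (1,2) @ cyc 9  [E]
hop 2: (1,3) @ cyc 13  [N]
hop 3: (1,4) @ cyc 17  [N]

path = [(0,2), (1,2), (1,3), (1,4)]
arrival = 17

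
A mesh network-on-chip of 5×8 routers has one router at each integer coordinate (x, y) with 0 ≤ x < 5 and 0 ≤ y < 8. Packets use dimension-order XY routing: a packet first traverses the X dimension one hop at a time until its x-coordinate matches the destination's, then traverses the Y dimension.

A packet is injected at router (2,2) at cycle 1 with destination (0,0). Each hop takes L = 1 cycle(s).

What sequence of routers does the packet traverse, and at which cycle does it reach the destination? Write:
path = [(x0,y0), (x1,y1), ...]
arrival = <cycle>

#0 — 2,2 | c1
#1 — 1,2 | c2 | W
#2 — 0,2 | c3 | W
#3 — 0,1 | c4 | S
#4 — 0,0 | c5 | S

path = [(2,2), (1,2), (0,2), (0,1), (0,0)]
arrival = 5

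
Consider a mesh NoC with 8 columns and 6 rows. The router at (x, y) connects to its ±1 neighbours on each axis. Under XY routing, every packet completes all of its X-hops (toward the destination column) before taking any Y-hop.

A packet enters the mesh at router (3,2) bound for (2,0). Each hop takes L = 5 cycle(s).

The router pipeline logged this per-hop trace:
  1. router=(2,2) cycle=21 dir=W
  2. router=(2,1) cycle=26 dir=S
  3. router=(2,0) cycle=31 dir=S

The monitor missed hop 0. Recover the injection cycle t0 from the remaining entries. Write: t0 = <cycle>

At hop 1 the cycle is 21; in general cyc_k = t0 + kL.
So t0 = 21 − 1·5 = 16.

t0 = 16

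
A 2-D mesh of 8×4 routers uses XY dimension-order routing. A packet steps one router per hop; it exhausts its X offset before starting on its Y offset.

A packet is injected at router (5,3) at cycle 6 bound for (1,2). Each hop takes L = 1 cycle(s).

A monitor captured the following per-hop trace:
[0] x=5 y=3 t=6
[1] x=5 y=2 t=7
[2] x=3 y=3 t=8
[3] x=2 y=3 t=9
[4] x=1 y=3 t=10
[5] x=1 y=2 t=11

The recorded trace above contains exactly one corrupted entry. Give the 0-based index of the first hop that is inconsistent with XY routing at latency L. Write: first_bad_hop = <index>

first_bad_hop = 1

[1] (+0,-1) / 1c ⇒ BAD: Y-move but x=5≠1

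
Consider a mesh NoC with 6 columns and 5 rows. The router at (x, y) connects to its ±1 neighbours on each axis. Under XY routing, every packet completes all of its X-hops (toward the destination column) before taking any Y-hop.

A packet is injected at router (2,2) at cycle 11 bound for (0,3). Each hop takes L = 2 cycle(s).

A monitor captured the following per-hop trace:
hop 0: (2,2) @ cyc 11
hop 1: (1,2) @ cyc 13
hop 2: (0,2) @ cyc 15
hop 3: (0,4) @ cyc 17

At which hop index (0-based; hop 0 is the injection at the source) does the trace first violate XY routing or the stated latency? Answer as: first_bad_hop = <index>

[1] (-1,+0) / 2c ⇒ ok
[2] (-1,+0) / 2c ⇒ ok
[3] (+0,+2) / 2c ⇒ BAD: non-unit step

first_bad_hop = 3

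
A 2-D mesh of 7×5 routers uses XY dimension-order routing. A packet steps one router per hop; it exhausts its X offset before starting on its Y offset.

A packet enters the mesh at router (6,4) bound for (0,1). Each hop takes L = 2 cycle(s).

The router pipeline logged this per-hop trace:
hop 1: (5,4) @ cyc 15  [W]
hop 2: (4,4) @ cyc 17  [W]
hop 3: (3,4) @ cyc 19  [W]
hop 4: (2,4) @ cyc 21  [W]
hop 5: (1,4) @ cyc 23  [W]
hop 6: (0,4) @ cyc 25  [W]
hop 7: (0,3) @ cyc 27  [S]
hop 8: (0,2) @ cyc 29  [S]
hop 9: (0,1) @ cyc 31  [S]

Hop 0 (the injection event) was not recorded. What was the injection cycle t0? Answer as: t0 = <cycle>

t0 = 13

Hop 1 reached at cycle 15; hop k is at t0 + k·L.
So t0 = 15 − 1·2 = 13.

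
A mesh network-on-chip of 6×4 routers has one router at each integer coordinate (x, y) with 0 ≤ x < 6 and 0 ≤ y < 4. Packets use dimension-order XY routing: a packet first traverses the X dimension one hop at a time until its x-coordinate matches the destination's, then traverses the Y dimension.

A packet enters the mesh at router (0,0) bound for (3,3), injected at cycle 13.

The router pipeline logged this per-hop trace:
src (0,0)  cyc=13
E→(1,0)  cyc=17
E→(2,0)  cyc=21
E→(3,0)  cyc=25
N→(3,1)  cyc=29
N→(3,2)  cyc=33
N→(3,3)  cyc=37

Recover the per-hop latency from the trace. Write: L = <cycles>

L = 4

Δcyc across hop 0→1: 17 − 13 = 4.
That increment is L by definition: L = 4.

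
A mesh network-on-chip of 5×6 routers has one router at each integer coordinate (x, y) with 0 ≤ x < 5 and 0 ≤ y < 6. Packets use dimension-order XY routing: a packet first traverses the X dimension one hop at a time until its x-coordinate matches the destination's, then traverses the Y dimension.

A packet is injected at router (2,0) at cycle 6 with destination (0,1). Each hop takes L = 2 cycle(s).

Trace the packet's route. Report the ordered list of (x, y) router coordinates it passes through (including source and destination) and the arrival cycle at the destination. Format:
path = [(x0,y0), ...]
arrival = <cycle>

  0. router=(2,0) cycle=6 (inject)
  1. router=(1,0) cycle=8 dir=W
  2. router=(0,0) cycle=10 dir=W
  3. router=(0,1) cycle=12 dir=N

path = [(2,0), (1,0), (0,0), (0,1)]
arrival = 12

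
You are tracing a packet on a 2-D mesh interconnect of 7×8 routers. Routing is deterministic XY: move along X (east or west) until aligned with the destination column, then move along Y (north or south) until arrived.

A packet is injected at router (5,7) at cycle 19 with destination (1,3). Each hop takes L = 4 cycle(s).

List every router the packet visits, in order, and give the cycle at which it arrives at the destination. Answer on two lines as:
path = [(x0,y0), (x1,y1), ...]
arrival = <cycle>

path = [(5,7), (4,7), (3,7), (2,7), (1,7), (1,6), (1,5), (1,4), (1,3)]
arrival = 51

[0] x=5 y=7 t=19
[1] x=4 y=7 t=23 →W
[2] x=3 y=7 t=27 →W
[3] x=2 y=7 t=31 →W
[4] x=1 y=7 t=35 →W
[5] x=1 y=6 t=39 →S
[6] x=1 y=5 t=43 →S
[7] x=1 y=4 t=47 →S
[8] x=1 y=3 t=51 →S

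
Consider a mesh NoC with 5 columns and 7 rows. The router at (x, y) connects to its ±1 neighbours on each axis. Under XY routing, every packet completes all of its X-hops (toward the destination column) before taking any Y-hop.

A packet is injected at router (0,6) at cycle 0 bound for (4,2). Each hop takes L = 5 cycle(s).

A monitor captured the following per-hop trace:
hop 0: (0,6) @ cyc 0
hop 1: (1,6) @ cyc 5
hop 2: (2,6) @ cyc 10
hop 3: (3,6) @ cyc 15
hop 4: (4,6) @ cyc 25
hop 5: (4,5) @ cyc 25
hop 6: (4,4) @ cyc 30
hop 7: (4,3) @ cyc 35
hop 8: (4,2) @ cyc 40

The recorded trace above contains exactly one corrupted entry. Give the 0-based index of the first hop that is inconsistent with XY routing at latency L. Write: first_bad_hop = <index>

first_bad_hop = 4

check 1→ d=(1,0) cyc+5: ok
check 2→ d=(1,0) cyc+5: ok
check 3→ d=(1,0) cyc+5: ok
check 4→ d=(1,0) cyc+10: BAD: Δcyc=10≠L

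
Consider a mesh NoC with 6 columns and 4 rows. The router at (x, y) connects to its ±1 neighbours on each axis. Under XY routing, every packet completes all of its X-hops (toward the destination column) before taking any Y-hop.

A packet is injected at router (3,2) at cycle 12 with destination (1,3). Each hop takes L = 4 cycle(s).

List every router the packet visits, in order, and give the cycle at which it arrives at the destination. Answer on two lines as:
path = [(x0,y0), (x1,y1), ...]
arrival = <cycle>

[0] x=3 y=2 t=12
[1] x=2 y=2 t=16 →W
[2] x=1 y=2 t=20 →W
[3] x=1 y=3 t=24 →N

path = [(3,2), (2,2), (1,2), (1,3)]
arrival = 24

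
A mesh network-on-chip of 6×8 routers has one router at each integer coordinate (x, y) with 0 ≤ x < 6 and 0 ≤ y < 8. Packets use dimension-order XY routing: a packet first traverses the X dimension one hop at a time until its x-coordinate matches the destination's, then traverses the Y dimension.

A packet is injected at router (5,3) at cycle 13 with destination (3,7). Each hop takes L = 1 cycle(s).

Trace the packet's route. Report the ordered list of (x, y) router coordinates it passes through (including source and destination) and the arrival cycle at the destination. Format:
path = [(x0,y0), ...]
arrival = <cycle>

src (5,3)  cyc=13
W→(4,3)  cyc=14
W→(3,3)  cyc=15
N→(3,4)  cyc=16
N→(3,5)  cyc=17
N→(3,6)  cyc=18
N→(3,7)  cyc=19

path = [(5,3), (4,3), (3,3), (3,4), (3,5), (3,6), (3,7)]
arrival = 19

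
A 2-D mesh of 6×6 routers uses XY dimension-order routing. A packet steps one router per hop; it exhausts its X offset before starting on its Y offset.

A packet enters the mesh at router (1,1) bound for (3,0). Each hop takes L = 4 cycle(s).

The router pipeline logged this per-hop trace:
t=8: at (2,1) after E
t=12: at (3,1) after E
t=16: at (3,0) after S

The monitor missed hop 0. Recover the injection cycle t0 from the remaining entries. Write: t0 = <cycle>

t0 = 4

Hop 1 reached at cycle 8; hop k is at t0 + k·L.
t0 = cyc[1] − L = 8 − 4 = 4.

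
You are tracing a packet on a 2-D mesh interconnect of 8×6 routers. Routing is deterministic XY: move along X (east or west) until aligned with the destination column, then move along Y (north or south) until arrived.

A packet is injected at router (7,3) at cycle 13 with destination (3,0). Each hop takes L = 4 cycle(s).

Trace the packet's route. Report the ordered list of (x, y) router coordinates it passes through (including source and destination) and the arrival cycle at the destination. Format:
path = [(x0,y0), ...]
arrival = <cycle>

hop 0: (7,3) @ cyc 13
hop 1: (6,3) @ cyc 17  [W]
hop 2: (5,3) @ cyc 21  [W]
hop 3: (4,3) @ cyc 25  [W]
hop 4: (3,3) @ cyc 29  [W]
hop 5: (3,2) @ cyc 33  [S]
hop 6: (3,1) @ cyc 37  [S]
hop 7: (3,0) @ cyc 41  [S]

path = [(7,3), (6,3), (5,3), (4,3), (3,3), (3,2), (3,1), (3,0)]
arrival = 41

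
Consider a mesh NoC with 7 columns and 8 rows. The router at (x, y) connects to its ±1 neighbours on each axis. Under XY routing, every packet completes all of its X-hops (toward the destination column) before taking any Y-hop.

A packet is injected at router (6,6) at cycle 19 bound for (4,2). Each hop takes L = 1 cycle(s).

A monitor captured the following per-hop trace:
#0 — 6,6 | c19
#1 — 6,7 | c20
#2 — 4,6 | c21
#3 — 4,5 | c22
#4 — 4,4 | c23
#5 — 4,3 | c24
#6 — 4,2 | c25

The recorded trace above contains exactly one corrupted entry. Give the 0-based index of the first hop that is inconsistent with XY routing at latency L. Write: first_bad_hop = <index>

check 1→ d=(0,1) cyc+1: BAD: Y-move but x=6≠4

first_bad_hop = 1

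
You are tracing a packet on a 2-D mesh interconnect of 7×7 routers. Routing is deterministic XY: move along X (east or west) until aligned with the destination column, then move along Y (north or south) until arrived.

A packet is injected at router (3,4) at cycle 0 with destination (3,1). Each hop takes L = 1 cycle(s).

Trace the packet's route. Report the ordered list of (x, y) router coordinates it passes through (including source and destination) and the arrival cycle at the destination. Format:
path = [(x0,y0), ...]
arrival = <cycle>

#0 — 3,4 | c0
#1 — 3,3 | c1 | S
#2 — 3,2 | c2 | S
#3 — 3,1 | c3 | S

path = [(3,4), (3,3), (3,2), (3,1)]
arrival = 3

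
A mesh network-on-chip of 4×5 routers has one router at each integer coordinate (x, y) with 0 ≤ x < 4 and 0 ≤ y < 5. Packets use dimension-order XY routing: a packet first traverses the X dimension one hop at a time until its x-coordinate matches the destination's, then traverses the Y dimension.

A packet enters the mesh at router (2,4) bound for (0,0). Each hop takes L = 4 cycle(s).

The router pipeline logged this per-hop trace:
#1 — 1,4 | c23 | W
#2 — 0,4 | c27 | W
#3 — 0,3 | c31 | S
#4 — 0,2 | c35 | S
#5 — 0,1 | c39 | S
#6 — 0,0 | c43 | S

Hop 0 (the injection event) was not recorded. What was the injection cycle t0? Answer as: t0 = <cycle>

t0 = 19

cyc[1] = 23 and cyc[k] = t0 + k·L for every k.
Subtract one hop: t0 = 23 − 4 = 19.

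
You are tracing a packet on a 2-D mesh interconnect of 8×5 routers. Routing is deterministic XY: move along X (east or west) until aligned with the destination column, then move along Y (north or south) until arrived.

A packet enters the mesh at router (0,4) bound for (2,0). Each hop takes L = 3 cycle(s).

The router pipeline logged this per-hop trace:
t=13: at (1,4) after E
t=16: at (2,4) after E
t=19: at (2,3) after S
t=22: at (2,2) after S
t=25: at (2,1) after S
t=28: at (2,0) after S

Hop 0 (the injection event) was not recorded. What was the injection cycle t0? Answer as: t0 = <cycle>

t0 = 10

At hop 1 the cycle is 13; in general cyc_k = t0 + kL.
So t0 = 13 − 1·3 = 10.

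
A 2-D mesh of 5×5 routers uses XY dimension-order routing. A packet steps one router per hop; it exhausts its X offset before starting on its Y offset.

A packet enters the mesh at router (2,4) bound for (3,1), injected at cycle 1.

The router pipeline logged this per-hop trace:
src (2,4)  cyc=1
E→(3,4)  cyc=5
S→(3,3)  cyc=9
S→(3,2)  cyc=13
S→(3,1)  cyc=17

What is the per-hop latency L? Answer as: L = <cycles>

Between hops 0 and 1 the cycle counter advances 5 − 1 = 4.
Per-hop latency L = Δcyc = 4.

L = 4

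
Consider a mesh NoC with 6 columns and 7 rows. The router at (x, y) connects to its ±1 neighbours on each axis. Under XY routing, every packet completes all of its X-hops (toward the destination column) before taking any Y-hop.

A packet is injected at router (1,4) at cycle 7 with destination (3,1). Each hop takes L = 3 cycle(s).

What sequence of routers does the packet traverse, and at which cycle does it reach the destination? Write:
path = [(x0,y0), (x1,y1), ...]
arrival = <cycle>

path = [(1,4), (2,4), (3,4), (3,3), (3,2), (3,1)]
arrival = 22

#0 — 1,4 | c7
#1 — 2,4 | c10 | E
#2 — 3,4 | c13 | E
#3 — 3,3 | c16 | S
#4 — 3,2 | c19 | S
#5 — 3,1 | c22 | S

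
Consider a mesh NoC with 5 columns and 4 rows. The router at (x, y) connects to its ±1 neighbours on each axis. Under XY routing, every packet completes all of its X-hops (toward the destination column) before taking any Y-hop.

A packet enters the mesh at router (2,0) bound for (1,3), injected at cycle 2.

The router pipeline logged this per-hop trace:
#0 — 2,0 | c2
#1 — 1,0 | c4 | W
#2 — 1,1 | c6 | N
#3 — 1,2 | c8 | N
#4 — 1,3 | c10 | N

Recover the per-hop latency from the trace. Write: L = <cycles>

L = 2

Between hops 0 and 1 the cycle counter advances 4 − 2 = 2.
That increment is L by definition: L = 2.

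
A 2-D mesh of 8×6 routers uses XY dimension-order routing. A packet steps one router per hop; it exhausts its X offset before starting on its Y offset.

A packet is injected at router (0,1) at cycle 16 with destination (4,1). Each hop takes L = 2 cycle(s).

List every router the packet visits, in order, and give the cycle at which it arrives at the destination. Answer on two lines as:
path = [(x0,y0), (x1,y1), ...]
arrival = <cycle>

  0. router=(0,1) cycle=16 (inject)
  1. router=(1,1) cycle=18 dir=E
  2. router=(2,1) cycle=20 dir=E
  3. router=(3,1) cycle=22 dir=E
  4. router=(4,1) cycle=24 dir=E

path = [(0,1), (1,1), (2,1), (3,1), (4,1)]
arrival = 24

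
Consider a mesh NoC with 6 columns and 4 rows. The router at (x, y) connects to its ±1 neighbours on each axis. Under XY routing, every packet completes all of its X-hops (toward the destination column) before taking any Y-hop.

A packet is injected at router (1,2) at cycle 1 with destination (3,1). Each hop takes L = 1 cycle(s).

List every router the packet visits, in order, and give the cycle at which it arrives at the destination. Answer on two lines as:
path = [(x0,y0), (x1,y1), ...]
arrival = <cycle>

#0 — 1,2 | c1
#1 — 2,2 | c2 | E
#2 — 3,2 | c3 | E
#3 — 3,1 | c4 | S

path = [(1,2), (2,2), (3,2), (3,1)]
arrival = 4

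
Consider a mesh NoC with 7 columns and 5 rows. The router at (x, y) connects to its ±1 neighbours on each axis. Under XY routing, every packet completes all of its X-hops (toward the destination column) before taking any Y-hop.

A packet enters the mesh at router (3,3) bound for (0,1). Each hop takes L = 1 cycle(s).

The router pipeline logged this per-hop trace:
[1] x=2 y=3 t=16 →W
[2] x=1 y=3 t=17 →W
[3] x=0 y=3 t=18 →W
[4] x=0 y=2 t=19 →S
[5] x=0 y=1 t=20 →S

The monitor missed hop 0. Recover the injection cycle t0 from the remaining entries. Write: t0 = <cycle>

cyc[1] = 16 and cyc[k] = t0 + k·L for every k.
So t0 = 16 − 1·1 = 15.

t0 = 15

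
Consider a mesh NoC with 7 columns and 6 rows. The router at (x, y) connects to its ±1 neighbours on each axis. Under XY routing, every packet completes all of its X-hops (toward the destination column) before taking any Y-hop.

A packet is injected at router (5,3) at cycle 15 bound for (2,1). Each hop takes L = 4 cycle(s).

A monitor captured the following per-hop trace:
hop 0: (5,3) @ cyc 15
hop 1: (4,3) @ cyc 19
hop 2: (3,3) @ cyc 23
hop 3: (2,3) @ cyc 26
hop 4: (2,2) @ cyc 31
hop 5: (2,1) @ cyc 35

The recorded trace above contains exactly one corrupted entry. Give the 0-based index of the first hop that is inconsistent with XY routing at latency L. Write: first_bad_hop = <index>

first_bad_hop = 3

check 1→ d=(-1,0) cyc+4: ok
check 2→ d=(-1,0) cyc+4: ok
check 3→ d=(-1,0) cyc+3: BAD: Δcyc=3≠L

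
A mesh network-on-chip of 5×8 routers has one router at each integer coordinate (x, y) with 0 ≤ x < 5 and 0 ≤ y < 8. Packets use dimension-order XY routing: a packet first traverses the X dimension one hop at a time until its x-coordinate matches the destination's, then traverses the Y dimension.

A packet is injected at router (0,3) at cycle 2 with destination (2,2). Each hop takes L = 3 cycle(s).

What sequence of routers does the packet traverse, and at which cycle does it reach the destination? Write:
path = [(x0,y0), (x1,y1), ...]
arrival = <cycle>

path = [(0,3), (1,3), (2,3), (2,2)]
arrival = 11

[0] x=0 y=3 t=2
[1] x=1 y=3 t=5 →E
[2] x=2 y=3 t=8 →E
[3] x=2 y=2 t=11 →S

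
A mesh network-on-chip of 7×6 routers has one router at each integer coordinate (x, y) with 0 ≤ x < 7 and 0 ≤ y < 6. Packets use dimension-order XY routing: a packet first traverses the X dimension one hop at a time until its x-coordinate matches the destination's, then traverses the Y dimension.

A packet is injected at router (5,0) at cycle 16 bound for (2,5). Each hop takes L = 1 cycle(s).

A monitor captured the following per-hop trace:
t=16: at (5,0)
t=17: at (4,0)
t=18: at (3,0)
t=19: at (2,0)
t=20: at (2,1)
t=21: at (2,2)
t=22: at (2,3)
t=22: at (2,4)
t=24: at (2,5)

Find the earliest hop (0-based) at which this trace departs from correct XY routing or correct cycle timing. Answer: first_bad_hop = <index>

  1: Δx=-1 Δy=+0 Δt=1 [ok]
  2: Δx=-1 Δy=+0 Δt=1 [ok]
  3: Δx=-1 Δy=+0 Δt=1 [ok]
  4: Δx=+0 Δy=+1 Δt=1 [ok]
  5: Δx=+0 Δy=+1 Δt=1 [ok]
  6: Δx=+0 Δy=+1 Δt=1 [ok]
  7: Δx=+0 Δy=+1 Δt=0 [BAD: Δcyc=0≠L]

first_bad_hop = 7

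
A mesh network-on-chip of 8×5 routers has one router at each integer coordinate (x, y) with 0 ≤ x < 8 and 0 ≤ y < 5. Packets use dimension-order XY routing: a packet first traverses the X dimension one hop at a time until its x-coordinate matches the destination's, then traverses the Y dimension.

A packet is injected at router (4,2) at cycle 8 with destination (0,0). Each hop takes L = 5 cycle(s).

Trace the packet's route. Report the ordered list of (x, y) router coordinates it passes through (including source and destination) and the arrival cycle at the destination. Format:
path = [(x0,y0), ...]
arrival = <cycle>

src (4,2)  cyc=8
W→(3,2)  cyc=13
W→(2,2)  cyc=18
W→(1,2)  cyc=23
W→(0,2)  cyc=28
S→(0,1)  cyc=33
S→(0,0)  cyc=38

path = [(4,2), (3,2), (2,2), (1,2), (0,2), (0,1), (0,0)]
arrival = 38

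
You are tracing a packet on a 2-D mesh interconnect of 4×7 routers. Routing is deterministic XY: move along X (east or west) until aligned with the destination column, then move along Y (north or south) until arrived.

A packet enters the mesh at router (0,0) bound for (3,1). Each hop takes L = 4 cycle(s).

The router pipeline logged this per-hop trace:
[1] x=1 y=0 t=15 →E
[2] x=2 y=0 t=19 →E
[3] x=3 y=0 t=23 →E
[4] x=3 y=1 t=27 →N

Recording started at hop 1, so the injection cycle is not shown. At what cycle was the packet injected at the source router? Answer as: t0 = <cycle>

The first recorded entry is hop 1 at cycle 15.
So t0 = 15 − 1·4 = 11.

t0 = 11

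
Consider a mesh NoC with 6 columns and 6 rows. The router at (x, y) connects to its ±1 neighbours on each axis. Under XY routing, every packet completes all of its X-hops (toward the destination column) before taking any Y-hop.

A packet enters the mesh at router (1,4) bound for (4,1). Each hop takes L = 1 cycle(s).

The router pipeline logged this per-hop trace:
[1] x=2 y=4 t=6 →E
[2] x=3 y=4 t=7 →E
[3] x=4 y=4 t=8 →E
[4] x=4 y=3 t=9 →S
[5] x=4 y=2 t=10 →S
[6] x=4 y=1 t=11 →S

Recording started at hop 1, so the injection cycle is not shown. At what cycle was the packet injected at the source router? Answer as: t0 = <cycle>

t0 = 5

Hop 1 reached at cycle 6; hop k is at t0 + k·L.
Subtract one hop: t0 = 6 − 1 = 5.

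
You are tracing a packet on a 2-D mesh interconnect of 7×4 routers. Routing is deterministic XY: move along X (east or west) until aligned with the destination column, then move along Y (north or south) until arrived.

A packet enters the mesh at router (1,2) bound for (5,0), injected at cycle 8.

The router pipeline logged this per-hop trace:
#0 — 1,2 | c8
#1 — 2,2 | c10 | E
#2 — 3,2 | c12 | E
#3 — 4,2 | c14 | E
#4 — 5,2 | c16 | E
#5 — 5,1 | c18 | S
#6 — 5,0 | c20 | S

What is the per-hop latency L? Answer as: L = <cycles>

cyc[1] − cyc[0] = 10 − 8 = 2.
Each hop adds L, hence L = 2.

L = 2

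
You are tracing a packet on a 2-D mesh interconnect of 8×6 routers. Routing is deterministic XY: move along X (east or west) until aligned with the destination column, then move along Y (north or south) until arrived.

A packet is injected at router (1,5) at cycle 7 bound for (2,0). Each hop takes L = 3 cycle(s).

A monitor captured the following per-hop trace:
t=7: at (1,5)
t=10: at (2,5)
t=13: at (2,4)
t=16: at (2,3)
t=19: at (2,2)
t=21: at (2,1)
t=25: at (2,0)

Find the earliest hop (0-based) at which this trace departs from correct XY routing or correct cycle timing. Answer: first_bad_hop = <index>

first_bad_hop = 5

hop 1: step (+1,+0), +3 cyc — ok
hop 2: step (+0,-1), +3 cyc — ok
hop 3: step (+0,-1), +3 cyc — ok
hop 4: step (+0,-1), +3 cyc — ok
hop 5: step (+0,-1), +2 cyc — BAD: Δcyc=2≠L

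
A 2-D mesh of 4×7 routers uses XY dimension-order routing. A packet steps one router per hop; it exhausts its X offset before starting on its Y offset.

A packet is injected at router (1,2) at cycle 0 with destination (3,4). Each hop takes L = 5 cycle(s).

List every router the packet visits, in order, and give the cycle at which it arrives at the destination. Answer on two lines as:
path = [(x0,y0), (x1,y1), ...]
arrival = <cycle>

path = [(1,2), (2,2), (3,2), (3,3), (3,4)]
arrival = 20

  0. router=(1,2) cycle=0 (inject)
  1. router=(2,2) cycle=5 dir=E
  2. router=(3,2) cycle=10 dir=E
  3. router=(3,3) cycle=15 dir=N
  4. router=(3,4) cycle=20 dir=N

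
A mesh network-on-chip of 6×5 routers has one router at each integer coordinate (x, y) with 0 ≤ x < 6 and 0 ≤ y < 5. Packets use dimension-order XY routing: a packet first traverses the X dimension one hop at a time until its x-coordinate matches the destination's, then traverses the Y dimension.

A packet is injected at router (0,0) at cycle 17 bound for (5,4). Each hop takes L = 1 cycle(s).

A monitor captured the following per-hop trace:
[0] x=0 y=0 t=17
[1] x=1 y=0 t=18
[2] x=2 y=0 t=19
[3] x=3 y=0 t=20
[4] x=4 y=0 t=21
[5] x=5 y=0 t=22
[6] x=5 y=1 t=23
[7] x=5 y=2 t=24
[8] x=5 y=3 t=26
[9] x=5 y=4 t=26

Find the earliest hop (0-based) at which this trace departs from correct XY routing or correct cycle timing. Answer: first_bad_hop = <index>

first_bad_hop = 8

[1] (+1,+0) / 1c ⇒ ok
[2] (+1,+0) / 1c ⇒ ok
[3] (+1,+0) / 1c ⇒ ok
[4] (+1,+0) / 1c ⇒ ok
[5] (+1,+0) / 1c ⇒ ok
[6] (+0,+1) / 1c ⇒ ok
[7] (+0,+1) / 1c ⇒ ok
[8] (+0,+1) / 2c ⇒ BAD: Δcyc=2≠L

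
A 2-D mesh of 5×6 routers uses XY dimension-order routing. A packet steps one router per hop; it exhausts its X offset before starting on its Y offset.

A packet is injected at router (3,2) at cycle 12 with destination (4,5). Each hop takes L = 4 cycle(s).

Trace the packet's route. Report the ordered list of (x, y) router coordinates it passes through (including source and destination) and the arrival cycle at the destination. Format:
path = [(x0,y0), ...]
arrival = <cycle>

hop 0: (3,2) @ cyc 12
hop 1: (4,2) @ cyc 16  [E]
hop 2: (4,3) @ cyc 20  [N]
hop 3: (4,4) @ cyc 24  [N]
hop 4: (4,5) @ cyc 28  [N]

path = [(3,2), (4,2), (4,3), (4,4), (4,5)]
arrival = 28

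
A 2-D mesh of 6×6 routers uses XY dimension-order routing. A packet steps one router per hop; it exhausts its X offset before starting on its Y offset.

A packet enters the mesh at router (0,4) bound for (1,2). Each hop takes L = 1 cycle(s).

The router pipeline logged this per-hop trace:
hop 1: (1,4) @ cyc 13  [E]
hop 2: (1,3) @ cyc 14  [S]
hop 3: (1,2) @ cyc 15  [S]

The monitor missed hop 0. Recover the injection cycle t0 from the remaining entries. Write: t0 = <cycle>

t0 = 12

At hop 1 the cycle is 13; in general cyc_k = t0 + kL.
Therefore t0 = 13 − L = 12.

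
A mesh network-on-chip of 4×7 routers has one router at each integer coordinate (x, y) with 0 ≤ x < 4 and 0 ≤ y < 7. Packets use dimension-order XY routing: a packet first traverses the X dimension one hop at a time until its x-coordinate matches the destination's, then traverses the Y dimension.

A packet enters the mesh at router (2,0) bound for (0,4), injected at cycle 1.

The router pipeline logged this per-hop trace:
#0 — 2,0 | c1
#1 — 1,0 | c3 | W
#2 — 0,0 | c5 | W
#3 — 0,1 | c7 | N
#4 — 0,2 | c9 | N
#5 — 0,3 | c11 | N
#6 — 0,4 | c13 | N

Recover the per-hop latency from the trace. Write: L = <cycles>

From hop 0 (1) to hop 1 (3): +2 cycles.
That increment is L by definition: L = 2.

L = 2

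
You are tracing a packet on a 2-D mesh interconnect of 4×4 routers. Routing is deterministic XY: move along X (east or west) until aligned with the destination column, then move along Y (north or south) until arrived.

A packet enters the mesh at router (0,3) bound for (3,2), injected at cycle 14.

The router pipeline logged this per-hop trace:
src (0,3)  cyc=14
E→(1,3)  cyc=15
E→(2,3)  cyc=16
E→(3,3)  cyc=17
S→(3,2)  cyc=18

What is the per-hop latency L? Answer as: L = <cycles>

L = 1

cyc[1] − cyc[0] = 15 − 14 = 1.
One hop costs L cycles, so L = 1.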